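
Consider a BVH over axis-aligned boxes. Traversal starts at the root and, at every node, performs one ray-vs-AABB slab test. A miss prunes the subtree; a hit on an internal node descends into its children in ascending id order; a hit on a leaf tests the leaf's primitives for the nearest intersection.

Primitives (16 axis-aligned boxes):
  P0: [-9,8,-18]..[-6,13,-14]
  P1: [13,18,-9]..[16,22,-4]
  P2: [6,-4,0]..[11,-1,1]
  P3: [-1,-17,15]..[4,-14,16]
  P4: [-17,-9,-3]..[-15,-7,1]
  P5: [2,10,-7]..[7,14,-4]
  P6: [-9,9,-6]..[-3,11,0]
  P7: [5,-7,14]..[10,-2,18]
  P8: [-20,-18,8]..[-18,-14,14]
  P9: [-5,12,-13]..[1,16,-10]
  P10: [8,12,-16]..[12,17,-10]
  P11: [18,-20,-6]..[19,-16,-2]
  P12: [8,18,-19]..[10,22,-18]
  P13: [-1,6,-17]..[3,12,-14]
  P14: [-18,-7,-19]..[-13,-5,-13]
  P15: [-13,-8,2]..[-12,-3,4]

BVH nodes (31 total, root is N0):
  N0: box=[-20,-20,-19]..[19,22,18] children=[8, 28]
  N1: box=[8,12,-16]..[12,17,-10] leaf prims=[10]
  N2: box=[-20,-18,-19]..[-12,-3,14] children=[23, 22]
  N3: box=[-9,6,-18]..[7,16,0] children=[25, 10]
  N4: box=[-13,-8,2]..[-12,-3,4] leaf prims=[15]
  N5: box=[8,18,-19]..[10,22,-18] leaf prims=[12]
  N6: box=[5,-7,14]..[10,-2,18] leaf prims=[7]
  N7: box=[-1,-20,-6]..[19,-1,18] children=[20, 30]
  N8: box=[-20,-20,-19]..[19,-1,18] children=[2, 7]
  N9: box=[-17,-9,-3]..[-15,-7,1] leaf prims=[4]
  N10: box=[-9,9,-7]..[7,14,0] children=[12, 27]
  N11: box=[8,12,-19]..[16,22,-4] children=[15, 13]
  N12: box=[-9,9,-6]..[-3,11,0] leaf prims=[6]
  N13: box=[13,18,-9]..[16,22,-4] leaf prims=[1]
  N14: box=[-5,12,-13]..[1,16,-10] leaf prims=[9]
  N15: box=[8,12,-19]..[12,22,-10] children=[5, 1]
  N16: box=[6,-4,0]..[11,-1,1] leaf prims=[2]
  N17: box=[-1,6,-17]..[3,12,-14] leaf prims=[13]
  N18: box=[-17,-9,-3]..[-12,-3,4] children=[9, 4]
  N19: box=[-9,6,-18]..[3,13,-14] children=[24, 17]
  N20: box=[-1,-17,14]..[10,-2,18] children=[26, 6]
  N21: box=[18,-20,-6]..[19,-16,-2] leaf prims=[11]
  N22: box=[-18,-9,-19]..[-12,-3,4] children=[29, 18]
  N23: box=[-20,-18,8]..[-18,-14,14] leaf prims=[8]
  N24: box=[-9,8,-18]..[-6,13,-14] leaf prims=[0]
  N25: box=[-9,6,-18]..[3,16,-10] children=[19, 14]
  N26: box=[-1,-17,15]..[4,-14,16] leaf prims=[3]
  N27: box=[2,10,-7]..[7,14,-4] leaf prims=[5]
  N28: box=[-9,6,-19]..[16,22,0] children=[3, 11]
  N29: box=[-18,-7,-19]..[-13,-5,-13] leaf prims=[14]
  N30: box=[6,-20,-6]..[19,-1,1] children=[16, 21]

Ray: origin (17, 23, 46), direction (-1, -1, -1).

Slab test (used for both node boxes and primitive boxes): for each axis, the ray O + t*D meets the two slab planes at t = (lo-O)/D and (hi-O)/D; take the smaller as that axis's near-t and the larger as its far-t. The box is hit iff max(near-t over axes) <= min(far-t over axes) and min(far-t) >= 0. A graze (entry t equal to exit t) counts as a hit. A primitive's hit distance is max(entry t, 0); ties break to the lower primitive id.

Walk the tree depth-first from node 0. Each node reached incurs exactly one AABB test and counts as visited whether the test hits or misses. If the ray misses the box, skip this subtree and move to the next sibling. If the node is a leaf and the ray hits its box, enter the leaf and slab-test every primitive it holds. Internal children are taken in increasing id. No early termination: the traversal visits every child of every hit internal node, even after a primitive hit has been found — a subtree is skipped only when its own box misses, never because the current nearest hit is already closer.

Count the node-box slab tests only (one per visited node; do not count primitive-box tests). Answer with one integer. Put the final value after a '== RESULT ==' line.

Walk:
N0 x:[-2,37] y:[1,43] z:[28,65] -> hit [28,37], descend [8, 28]
  N8 x:[-2,37] y:[24,43] z:[28,65] -> hit [28,37], descend [2, 7]
    N2 x:[29,37] y:[26,41] z:[32,65] -> hit [32,37], descend [22, 23]
      N22 x:[29,35] y:[26,32] z:[42,65] -> miss, prune
      N23 x:[35,37] y:[37,41] z:[32,38] -> hit [37,37] leaf, test {P8@t=37}
    N7 x:[-2,18] y:[24,43] z:[28,52] -> miss, prune
  N28 x:[1,26] y:[1,17] z:[46,65] -> miss, prune

Visited [0, 8, 2, 22, 23, 7, 28]. Tests: 7 box, 1 leaf. Nearest: P8.

== RESULT ==
7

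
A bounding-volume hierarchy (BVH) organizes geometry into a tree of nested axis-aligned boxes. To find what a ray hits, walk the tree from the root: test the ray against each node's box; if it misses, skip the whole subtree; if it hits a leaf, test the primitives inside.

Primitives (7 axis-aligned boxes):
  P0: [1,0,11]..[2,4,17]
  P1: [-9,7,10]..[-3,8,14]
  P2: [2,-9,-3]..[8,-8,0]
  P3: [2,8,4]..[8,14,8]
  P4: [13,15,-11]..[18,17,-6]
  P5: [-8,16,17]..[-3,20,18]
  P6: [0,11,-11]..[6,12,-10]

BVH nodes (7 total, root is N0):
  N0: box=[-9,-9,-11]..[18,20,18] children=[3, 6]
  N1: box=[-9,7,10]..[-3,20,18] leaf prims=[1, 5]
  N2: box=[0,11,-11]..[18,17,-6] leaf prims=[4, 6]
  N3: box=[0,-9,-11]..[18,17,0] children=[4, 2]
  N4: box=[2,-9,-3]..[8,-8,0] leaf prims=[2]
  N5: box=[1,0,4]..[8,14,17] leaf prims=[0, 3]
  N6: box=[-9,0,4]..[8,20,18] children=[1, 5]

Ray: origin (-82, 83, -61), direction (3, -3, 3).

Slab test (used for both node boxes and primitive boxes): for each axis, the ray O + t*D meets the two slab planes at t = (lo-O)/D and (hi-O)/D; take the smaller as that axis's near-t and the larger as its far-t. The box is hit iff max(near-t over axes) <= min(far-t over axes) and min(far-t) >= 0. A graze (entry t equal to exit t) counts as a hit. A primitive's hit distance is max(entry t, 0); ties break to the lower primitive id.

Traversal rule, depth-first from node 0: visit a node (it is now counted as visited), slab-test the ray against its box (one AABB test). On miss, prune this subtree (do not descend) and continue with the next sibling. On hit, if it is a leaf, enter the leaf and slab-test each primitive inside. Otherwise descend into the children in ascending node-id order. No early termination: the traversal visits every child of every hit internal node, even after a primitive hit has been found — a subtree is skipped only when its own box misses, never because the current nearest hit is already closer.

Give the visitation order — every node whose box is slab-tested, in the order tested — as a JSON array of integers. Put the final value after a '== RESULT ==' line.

Trace the traversal:
N0 x:[73/3,100/3] y:[21,92/3] z:[50/3,79/3] -> hit [73/3,79/3], descend [3, 6]
  N3 x:[82/3,100/3] y:[22,92/3] z:[50/3,61/3] -> miss, prune
  N6 x:[73/3,30] y:[21,83/3] z:[65/3,79/3] -> hit [73/3,79/3], descend [1, 5]
    N1 x:[73/3,79/3] y:[21,76/3] z:[71/3,79/3] -> hit [73/3,76/3] leaf, test {P1@t=25, P5(miss)}
    N5 x:[83/3,30] y:[23,83/3] z:[65/3,26] -> miss, prune

order=[0, 3, 6, 1, 5]  |boxes|=5  |leaves|=1  hit=P1

== RESULT ==
[0, 3, 6, 1, 5]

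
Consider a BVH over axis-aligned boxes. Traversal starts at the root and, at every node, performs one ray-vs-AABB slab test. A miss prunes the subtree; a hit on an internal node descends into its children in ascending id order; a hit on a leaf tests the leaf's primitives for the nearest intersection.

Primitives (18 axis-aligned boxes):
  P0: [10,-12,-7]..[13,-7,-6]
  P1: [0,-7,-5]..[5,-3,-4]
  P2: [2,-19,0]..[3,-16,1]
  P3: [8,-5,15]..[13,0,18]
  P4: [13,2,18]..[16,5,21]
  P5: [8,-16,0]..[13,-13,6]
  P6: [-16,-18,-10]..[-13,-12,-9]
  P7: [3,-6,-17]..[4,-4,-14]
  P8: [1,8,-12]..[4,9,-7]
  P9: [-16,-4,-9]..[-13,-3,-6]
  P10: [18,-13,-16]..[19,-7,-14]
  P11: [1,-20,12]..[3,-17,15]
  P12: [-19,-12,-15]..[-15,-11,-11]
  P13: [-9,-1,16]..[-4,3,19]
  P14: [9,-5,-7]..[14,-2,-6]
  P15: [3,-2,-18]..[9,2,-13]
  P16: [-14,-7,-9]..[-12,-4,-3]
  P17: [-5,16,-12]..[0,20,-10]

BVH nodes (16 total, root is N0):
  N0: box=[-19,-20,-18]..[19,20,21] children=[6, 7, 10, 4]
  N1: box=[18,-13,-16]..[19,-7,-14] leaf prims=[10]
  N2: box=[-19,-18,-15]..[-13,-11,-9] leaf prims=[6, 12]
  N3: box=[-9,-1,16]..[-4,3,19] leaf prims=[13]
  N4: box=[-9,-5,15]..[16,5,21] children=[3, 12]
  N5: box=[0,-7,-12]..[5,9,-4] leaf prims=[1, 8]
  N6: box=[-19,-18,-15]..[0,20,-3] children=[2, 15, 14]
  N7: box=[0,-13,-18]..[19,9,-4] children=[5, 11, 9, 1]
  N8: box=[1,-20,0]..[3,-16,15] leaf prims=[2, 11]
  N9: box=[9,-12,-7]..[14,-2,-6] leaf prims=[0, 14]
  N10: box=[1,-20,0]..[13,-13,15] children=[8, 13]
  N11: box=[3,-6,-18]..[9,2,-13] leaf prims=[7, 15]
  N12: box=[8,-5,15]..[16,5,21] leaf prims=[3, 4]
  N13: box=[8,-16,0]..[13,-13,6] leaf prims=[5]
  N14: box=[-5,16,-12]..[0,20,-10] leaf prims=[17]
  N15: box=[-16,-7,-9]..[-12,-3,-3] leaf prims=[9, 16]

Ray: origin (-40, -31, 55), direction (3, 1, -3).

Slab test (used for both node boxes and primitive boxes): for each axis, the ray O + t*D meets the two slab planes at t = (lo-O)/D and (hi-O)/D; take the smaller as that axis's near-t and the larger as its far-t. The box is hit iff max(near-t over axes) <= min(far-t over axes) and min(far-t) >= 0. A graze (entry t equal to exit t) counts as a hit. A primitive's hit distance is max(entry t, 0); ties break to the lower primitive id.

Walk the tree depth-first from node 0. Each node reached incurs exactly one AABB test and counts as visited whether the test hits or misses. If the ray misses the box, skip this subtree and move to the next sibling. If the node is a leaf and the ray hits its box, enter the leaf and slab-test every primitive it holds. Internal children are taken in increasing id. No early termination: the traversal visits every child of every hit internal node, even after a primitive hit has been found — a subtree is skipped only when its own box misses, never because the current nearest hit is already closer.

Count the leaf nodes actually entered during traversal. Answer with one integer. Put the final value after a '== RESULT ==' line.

Trace the traversal:
N0 x:[7,59/3] y:[11,51] z:[34/3,73/3] -> hit [34/3,59/3], descend [4, 6, 7, 10]
  N4 x:[31/3,56/3] y:[26,36] z:[34/3,40/3] -> miss, prune
  N6 x:[7,40/3] y:[13,51] z:[58/3,70/3] -> miss, prune
  N7 x:[40/3,59/3] y:[18,40] z:[59/3,73/3] -> hit [59/3,59/3], descend [1, 5, 9, 11]
    N1 x:[58/3,59/3] y:[18,24] z:[23,71/3] -> miss, prune
    N5 x:[40/3,15] y:[24,40] z:[59/3,67/3] -> miss, prune
    N9 x:[49/3,18] y:[19,29] z:[61/3,62/3] -> miss, prune
    N11 x:[43/3,49/3] y:[25,33] z:[68/3,73/3] -> miss, prune
  N10 x:[41/3,53/3] y:[11,18] z:[40/3,55/3] -> hit [41/3,53/3], descend [8, 13]
    N8 x:[41/3,43/3] y:[11,15] z:[40/3,55/3] -> hit [41/3,43/3] leaf, test {P2(miss), P11@t=41/3}
    N13 x:[16,53/3] y:[15,18] z:[49/3,55/3] -> hit [49/3,53/3] leaf, test {P5@t=49/3}

Summary -> nodes [0, 4, 6, 7, 1, 5, 9, 11, 10, 8, 13]; box-tests=11; leaf-entries=2; first=P11

== RESULT ==
2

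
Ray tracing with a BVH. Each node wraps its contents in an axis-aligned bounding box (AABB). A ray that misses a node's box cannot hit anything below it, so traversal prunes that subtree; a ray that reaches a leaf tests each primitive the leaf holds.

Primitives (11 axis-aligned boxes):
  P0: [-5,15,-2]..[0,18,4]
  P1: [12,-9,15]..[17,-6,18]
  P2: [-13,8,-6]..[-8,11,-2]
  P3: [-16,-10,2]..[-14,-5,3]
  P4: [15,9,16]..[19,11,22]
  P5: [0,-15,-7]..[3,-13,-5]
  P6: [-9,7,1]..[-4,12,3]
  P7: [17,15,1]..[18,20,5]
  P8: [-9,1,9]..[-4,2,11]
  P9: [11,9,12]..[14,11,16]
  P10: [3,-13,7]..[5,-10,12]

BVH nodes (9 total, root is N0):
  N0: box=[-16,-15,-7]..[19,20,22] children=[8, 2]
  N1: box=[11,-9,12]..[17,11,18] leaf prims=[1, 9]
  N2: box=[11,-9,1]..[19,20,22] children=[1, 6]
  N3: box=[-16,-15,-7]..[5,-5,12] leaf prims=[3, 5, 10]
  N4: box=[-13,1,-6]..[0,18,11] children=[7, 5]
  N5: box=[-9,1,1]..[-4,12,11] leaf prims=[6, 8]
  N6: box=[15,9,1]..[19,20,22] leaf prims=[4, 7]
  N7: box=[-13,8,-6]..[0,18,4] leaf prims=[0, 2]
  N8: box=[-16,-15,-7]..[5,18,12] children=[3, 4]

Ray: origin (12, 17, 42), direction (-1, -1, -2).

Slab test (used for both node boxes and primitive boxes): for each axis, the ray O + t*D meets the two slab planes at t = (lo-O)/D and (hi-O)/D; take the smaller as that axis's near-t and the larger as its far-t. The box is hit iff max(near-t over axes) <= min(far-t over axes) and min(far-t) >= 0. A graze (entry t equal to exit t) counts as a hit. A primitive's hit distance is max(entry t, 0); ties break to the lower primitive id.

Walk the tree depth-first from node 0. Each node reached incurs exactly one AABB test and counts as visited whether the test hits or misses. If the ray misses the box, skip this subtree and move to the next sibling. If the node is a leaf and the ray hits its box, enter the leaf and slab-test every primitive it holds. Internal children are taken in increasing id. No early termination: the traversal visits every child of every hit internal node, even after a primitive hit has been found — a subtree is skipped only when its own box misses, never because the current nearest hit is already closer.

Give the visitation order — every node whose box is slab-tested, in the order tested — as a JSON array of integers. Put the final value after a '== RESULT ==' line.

Traverse from the root:
N0 x:[-7,28] y:[-3,32] z:[10,49/2] -> hit [10,49/2], descend [2, 8]
  N2 x:[-7,1] y:[-3,26] z:[10,41/2] -> miss, prune
  N8 x:[7,28] y:[-1,32] z:[15,49/2] -> hit [15,49/2], descend [3, 4]
    N3 x:[7,28] y:[22,32] z:[15,49/2] -> hit [22,49/2] leaf, test {P3(miss), P5(miss), P10(miss)}
    N4 x:[12,25] y:[-1,16] z:[31/2,24] -> hit [31/2,16], descend [5, 7]
      N5 x:[16,21] y:[5,16] z:[31/2,41/2] -> hit [16,16] leaf, test {P6(miss), P8@t=16}
      N7 x:[12,25] y:[-1,9] z:[19,24] -> miss, prune

Summary -> nodes [0, 2, 8, 3, 4, 5, 7]; box-tests=7; leaf-entries=2; first=P8

== RESULT ==
[0, 2, 8, 3, 4, 5, 7]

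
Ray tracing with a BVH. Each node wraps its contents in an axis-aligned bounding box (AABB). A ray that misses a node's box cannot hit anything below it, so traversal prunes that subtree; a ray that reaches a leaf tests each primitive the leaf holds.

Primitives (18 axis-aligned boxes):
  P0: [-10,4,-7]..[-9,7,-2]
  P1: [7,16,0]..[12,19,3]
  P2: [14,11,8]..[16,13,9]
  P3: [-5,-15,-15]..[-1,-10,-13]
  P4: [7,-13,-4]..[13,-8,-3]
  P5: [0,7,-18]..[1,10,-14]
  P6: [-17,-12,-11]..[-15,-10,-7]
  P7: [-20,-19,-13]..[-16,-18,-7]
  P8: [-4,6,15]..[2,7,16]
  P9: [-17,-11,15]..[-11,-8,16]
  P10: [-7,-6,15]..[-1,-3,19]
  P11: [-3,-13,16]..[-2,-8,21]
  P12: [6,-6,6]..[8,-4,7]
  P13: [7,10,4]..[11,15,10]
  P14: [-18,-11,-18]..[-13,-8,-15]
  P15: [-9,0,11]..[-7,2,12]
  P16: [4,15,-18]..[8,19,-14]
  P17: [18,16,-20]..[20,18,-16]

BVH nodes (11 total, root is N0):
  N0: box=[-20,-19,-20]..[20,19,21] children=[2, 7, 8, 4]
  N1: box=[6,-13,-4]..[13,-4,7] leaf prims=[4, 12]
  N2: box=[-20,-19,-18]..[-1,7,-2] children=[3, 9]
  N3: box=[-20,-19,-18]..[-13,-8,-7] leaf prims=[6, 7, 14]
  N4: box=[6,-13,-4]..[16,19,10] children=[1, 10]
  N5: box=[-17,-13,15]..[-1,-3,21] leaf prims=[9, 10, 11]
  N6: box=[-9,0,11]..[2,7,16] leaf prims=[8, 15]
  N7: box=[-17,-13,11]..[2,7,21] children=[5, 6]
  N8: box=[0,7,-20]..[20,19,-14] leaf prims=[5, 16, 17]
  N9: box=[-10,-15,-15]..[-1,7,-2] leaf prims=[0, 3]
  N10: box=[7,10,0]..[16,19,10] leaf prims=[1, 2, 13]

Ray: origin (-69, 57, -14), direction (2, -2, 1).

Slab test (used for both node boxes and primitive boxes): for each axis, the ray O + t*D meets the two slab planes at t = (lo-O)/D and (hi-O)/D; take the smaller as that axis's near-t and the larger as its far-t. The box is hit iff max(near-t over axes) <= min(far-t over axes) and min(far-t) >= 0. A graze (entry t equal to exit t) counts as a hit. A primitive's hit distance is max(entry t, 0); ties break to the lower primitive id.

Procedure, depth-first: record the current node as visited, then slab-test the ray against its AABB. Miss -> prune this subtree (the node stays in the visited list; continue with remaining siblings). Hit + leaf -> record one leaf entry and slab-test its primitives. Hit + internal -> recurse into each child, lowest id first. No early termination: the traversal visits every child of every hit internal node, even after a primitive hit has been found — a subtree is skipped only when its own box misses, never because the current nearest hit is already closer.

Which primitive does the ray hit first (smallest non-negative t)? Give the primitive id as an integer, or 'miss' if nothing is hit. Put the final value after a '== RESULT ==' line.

Walk:
N0 x:[49/2,89/2] y:[19,38] z:[-6,35] -> hit [49/2,35], descend [2, 4, 7, 8]
  N2 x:[49/2,34] y:[25,38] z:[-4,12] -> miss, prune
  N4 x:[75/2,85/2] y:[19,35] z:[10,24] -> miss, prune
  N7 x:[26,71/2] y:[25,35] z:[25,35] -> hit [26,35], descend [5, 6]
    N5 x:[26,34] y:[30,35] z:[29,35] -> hit [30,34] leaf, test {P9(miss), P10@t=31, P11@t=33}
    N6 x:[30,71/2] y:[25,57/2] z:[25,30] -> miss, prune
  N8 x:[69/2,89/2] y:[19,25] z:[-6,0] -> miss, prune

order=[0, 2, 4, 7, 5, 6, 8]  |boxes|=7  |leaves|=1  hit=P10

== RESULT ==
10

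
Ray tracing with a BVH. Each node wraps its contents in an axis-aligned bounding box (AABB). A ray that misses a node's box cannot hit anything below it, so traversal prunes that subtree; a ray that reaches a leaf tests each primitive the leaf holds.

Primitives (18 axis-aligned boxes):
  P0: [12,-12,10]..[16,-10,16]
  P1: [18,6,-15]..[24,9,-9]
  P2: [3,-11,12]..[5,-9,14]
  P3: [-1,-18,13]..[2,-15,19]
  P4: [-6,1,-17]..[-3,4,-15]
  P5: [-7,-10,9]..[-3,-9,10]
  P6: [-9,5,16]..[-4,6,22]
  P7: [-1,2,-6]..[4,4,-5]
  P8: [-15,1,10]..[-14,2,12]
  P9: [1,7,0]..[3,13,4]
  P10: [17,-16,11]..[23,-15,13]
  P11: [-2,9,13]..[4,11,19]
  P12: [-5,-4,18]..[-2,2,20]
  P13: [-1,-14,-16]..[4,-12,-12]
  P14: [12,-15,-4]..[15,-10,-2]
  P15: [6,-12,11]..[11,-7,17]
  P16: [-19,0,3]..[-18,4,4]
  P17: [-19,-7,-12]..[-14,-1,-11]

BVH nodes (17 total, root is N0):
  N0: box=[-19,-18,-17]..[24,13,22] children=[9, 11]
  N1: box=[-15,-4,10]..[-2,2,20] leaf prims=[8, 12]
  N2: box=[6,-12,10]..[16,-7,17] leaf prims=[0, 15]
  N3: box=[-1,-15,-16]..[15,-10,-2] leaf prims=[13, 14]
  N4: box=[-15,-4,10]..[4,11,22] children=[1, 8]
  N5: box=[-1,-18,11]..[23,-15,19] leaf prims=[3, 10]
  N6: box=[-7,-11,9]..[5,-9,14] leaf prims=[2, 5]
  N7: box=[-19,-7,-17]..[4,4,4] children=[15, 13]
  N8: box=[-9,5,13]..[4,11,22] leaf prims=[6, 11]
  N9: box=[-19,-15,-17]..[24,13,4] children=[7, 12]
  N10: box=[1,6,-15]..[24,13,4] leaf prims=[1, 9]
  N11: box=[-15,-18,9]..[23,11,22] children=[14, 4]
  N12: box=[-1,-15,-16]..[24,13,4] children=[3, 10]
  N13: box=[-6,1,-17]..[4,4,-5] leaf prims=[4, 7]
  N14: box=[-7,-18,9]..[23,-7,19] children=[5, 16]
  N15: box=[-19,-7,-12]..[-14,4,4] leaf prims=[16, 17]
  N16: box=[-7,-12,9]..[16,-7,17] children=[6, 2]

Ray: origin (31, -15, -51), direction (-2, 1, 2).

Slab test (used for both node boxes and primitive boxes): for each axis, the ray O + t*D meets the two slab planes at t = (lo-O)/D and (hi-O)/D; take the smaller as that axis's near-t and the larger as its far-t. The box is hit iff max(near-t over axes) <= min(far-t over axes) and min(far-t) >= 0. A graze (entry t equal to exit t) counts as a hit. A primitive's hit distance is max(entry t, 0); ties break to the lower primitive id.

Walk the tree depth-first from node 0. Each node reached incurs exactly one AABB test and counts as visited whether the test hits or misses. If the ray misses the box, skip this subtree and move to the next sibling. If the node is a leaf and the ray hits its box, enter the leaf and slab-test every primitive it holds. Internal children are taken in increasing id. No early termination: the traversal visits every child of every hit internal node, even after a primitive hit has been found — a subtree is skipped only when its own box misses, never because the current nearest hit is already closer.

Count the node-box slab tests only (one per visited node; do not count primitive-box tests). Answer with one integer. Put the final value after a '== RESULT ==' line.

Traverse from the root:
N0 x:[7/2,25] y:[-3,28] z:[17,73/2] -> hit [17,25], descend [9, 11]
  N9 x:[7/2,25] y:[0,28] z:[17,55/2] -> hit [17,25], descend [7, 12]
    N7 x:[27/2,25] y:[8,19] z:[17,55/2] -> hit [17,19], descend [13, 15]
      N13 x:[27/2,37/2] y:[16,19] z:[17,23] -> hit [17,37/2] leaf, test {P4@t=17, P7(miss)}
      N15 x:[45/2,25] y:[8,19] z:[39/2,55/2] -> miss, prune
    N12 x:[7/2,16] y:[0,28] z:[35/2,55/2] -> miss, prune
  N11 x:[4,23] y:[-3,26] z:[30,73/2] -> miss, prune

7 AABB tests over nodes [0, 9, 7, 13, 15, 12, 11]; 1 leaf entered; closest P4.

== RESULT ==
7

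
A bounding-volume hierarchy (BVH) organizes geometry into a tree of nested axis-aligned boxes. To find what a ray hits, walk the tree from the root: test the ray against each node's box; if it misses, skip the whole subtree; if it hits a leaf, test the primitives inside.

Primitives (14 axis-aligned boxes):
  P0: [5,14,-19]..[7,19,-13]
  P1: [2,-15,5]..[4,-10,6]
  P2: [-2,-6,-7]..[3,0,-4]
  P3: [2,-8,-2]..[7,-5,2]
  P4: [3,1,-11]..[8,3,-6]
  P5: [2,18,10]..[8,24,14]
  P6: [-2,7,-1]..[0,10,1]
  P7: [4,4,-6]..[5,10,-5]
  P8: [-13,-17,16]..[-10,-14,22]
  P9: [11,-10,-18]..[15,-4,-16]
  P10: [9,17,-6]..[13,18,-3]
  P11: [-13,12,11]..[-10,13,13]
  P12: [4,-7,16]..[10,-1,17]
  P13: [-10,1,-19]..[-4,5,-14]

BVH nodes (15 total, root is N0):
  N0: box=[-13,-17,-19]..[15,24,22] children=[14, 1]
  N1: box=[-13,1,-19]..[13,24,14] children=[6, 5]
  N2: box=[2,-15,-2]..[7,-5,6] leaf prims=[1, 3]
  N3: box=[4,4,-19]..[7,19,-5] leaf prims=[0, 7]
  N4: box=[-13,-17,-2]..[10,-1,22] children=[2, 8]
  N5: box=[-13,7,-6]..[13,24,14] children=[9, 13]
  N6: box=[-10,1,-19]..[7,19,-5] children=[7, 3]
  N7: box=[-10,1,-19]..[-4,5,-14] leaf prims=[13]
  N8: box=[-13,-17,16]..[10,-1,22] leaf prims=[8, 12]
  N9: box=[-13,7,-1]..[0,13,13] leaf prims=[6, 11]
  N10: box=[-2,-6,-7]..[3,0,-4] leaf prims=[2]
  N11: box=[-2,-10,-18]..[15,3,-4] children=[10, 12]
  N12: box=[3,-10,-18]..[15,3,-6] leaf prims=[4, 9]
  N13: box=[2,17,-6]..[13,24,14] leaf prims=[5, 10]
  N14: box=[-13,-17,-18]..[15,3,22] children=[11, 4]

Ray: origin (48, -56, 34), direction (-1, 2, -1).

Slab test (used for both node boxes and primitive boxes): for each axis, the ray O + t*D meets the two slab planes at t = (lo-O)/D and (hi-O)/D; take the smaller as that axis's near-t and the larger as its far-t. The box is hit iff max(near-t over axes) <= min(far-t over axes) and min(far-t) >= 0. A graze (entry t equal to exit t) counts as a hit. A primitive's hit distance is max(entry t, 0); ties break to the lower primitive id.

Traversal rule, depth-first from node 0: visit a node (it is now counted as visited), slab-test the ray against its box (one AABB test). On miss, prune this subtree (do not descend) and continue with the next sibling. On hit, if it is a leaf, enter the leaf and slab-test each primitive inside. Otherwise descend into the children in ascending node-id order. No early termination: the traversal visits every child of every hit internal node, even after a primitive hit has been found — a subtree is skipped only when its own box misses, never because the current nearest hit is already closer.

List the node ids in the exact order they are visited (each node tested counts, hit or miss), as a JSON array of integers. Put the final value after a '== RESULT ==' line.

Traverse from the root:
N0 x:[33,61] y:[39/2,40] z:[12,53] -> hit [33,40], descend [1, 14]
  N1 x:[35,61] y:[57/2,40] z:[20,53] -> hit [35,40], descend [5, 6]
    N5 x:[35,61] y:[63/2,40] z:[20,40] -> hit [35,40], descend [9, 13]
      N9 x:[48,61] y:[63/2,69/2] z:[21,35] -> miss, prune
      N13 x:[35,46] y:[73/2,40] z:[20,40] -> hit [73/2,40] leaf, test {P5(miss), P10@t=37}
    N6 x:[41,58] y:[57/2,75/2] z:[39,53] -> miss, prune
  N14 x:[33,61] y:[39/2,59/2] z:[12,52] -> miss, prune

7 AABB tests over nodes [0, 1, 5, 9, 13, 6, 14]; 1 leaf entered; closest P10.

== RESULT ==
[0, 1, 5, 9, 13, 6, 14]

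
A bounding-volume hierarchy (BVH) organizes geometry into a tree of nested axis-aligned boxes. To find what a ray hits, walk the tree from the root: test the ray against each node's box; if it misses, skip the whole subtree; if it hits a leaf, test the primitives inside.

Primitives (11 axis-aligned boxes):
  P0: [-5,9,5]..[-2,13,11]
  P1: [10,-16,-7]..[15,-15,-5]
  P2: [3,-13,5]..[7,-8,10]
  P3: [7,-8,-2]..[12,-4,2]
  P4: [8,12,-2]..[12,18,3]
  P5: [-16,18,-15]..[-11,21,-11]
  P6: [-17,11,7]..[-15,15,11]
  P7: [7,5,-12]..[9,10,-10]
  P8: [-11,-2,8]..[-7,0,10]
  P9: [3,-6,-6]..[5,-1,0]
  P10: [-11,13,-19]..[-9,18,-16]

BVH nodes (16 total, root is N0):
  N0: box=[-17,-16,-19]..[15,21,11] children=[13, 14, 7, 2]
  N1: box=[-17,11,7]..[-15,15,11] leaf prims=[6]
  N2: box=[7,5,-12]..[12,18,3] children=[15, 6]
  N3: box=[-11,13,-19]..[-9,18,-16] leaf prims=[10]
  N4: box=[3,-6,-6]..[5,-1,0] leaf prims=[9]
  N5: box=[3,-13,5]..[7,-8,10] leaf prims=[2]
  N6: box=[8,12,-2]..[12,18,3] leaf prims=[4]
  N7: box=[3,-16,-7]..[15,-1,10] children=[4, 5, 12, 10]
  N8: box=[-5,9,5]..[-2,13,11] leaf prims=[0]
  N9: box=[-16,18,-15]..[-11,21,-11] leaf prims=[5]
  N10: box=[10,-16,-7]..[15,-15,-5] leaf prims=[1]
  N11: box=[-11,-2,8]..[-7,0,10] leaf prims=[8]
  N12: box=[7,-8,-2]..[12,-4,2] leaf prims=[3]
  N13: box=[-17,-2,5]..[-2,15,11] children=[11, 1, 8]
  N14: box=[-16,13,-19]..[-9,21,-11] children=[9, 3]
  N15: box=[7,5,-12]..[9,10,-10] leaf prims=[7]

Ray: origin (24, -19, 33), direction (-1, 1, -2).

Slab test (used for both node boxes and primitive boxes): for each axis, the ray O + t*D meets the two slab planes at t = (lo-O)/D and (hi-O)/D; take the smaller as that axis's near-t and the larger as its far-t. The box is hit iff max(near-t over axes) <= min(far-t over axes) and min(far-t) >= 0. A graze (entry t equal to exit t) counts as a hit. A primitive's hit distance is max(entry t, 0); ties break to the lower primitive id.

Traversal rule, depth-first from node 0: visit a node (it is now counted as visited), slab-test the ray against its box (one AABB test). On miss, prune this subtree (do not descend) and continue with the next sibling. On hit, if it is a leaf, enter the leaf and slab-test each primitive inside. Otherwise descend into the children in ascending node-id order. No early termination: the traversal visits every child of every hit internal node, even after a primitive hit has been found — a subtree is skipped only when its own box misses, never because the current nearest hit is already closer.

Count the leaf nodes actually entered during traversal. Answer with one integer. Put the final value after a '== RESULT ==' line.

Trace the traversal:
N0 x:[9,41] y:[3,40] z:[11,26] -> hit [11,26], descend [2, 7, 13, 14]
  N2 x:[12,17] y:[24,37] z:[15,45/2] -> miss, prune
  N7 x:[9,21] y:[3,18] z:[23/2,20] -> hit [23/2,18], descend [4, 5, 10, 12]
    N4 x:[19,21] y:[13,18] z:[33/2,39/2] -> miss, prune
    N5 x:[17,21] y:[6,11] z:[23/2,14] -> miss, prune
    N10 x:[9,14] y:[3,4] z:[19,20] -> miss, prune
    N12 x:[12,17] y:[11,15] z:[31/2,35/2] -> miss, prune
  N13 x:[26,41] y:[17,34] z:[11,14] -> miss, prune
  N14 x:[33,40] y:[32,40] z:[22,26] -> miss, prune

Visited [0, 2, 7, 4, 5, 10, 12, 13, 14]. Tests: 9 box, 0 leaf. Nearest: miss.

== RESULT ==
0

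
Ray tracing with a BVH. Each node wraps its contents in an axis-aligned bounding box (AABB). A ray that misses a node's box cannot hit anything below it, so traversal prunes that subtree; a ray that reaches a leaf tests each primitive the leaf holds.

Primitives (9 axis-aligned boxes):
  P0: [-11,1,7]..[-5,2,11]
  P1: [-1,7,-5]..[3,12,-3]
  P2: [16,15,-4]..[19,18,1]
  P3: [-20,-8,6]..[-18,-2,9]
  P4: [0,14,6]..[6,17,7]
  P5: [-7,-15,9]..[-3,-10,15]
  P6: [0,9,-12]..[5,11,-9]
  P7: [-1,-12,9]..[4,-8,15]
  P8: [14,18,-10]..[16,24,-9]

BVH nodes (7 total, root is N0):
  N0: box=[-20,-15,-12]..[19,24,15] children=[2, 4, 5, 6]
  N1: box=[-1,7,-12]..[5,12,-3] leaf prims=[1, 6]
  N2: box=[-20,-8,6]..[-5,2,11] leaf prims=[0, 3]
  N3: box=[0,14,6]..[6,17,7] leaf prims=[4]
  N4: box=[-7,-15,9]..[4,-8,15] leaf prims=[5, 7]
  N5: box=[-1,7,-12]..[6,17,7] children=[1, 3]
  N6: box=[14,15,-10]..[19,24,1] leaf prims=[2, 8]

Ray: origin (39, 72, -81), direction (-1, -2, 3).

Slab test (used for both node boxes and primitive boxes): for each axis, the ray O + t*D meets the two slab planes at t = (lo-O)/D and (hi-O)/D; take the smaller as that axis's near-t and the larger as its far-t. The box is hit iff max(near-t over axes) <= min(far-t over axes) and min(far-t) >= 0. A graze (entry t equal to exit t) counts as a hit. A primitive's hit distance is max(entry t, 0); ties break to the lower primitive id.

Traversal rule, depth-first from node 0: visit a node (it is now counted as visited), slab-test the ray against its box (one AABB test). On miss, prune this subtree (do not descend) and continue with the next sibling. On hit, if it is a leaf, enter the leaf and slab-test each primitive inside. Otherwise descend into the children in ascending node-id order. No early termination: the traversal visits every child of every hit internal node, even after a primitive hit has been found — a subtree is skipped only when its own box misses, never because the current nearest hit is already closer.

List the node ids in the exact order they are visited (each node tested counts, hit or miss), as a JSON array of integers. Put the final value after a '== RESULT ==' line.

Walk:
N0 x:[20,59] y:[24,87/2] z:[23,32] -> hit [24,32], descend [2, 4, 5, 6]
  N2 x:[44,59] y:[35,40] z:[29,92/3] -> miss, prune
  N4 x:[35,46] y:[40,87/2] z:[30,32] -> miss, prune
  N5 x:[33,40] y:[55/2,65/2] z:[23,88/3] -> miss, prune
  N6 x:[20,25] y:[24,57/2] z:[71/3,82/3] -> hit [24,25] leaf, test {P2(miss), P8@t=24}

5 AABB tests over nodes [0, 2, 4, 5, 6]; 1 leaf entered; closest P8.

== RESULT ==
[0, 2, 4, 5, 6]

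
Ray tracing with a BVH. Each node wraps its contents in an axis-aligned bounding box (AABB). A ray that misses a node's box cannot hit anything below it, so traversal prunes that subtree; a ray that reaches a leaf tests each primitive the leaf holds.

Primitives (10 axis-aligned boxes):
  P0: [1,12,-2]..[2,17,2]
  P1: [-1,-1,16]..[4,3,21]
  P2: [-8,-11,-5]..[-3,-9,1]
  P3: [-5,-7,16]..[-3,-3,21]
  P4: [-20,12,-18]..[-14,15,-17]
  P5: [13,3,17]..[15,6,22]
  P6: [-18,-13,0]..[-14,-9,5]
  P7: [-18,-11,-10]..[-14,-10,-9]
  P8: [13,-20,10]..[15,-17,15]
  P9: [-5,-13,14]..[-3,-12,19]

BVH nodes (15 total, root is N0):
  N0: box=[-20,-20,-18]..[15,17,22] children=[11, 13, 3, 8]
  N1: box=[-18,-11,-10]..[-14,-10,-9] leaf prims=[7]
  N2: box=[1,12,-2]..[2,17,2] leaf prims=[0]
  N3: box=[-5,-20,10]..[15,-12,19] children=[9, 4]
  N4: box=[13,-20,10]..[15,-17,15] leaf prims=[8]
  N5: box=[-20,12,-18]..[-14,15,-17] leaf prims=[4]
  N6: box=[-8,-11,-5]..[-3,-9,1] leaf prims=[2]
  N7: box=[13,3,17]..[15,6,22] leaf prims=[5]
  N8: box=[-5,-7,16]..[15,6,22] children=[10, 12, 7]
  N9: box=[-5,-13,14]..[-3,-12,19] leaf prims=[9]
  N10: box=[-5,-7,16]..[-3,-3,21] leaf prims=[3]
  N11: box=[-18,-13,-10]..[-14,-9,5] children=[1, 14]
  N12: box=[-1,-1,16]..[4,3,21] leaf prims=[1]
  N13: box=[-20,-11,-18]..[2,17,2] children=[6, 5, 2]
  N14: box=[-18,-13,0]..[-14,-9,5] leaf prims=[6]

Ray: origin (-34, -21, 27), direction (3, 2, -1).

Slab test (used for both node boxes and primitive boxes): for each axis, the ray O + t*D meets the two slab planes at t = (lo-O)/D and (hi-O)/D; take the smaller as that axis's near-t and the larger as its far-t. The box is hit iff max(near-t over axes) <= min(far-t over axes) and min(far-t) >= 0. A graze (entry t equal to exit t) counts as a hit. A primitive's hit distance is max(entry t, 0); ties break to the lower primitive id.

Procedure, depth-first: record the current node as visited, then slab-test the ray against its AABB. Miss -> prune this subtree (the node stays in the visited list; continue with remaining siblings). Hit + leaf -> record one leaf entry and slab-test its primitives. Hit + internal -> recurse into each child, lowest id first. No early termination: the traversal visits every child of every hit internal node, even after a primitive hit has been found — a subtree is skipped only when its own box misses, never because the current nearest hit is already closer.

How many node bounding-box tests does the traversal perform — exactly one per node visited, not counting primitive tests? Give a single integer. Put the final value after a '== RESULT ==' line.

Trace the traversal:
N0 x:[14/3,49/3] y:[1/2,19] z:[5,45] -> hit [5,49/3], descend [3, 8, 11, 13]
  N3 x:[29/3,49/3] y:[1/2,9/2] z:[8,17] -> miss, prune
  N8 x:[29/3,49/3] y:[7,27/2] z:[5,11] -> hit [29/3,11], descend [7, 10, 12]
    N7 x:[47/3,49/3] y:[12,27/2] z:[5,10] -> miss, prune
    N10 x:[29/3,31/3] y:[7,9] z:[6,11] -> miss, prune
    N12 x:[11,38/3] y:[10,12] z:[6,11] -> hit [11,11] leaf, test {P1@t=11}
  N11 x:[16/3,20/3] y:[4,6] z:[22,37] -> miss, prune
  N13 x:[14/3,12] y:[5,19] z:[25,45] -> miss, prune

Summary -> nodes [0, 3, 8, 7, 10, 12, 11, 13]; box-tests=8; leaf-entries=1; first=P1

== RESULT ==
8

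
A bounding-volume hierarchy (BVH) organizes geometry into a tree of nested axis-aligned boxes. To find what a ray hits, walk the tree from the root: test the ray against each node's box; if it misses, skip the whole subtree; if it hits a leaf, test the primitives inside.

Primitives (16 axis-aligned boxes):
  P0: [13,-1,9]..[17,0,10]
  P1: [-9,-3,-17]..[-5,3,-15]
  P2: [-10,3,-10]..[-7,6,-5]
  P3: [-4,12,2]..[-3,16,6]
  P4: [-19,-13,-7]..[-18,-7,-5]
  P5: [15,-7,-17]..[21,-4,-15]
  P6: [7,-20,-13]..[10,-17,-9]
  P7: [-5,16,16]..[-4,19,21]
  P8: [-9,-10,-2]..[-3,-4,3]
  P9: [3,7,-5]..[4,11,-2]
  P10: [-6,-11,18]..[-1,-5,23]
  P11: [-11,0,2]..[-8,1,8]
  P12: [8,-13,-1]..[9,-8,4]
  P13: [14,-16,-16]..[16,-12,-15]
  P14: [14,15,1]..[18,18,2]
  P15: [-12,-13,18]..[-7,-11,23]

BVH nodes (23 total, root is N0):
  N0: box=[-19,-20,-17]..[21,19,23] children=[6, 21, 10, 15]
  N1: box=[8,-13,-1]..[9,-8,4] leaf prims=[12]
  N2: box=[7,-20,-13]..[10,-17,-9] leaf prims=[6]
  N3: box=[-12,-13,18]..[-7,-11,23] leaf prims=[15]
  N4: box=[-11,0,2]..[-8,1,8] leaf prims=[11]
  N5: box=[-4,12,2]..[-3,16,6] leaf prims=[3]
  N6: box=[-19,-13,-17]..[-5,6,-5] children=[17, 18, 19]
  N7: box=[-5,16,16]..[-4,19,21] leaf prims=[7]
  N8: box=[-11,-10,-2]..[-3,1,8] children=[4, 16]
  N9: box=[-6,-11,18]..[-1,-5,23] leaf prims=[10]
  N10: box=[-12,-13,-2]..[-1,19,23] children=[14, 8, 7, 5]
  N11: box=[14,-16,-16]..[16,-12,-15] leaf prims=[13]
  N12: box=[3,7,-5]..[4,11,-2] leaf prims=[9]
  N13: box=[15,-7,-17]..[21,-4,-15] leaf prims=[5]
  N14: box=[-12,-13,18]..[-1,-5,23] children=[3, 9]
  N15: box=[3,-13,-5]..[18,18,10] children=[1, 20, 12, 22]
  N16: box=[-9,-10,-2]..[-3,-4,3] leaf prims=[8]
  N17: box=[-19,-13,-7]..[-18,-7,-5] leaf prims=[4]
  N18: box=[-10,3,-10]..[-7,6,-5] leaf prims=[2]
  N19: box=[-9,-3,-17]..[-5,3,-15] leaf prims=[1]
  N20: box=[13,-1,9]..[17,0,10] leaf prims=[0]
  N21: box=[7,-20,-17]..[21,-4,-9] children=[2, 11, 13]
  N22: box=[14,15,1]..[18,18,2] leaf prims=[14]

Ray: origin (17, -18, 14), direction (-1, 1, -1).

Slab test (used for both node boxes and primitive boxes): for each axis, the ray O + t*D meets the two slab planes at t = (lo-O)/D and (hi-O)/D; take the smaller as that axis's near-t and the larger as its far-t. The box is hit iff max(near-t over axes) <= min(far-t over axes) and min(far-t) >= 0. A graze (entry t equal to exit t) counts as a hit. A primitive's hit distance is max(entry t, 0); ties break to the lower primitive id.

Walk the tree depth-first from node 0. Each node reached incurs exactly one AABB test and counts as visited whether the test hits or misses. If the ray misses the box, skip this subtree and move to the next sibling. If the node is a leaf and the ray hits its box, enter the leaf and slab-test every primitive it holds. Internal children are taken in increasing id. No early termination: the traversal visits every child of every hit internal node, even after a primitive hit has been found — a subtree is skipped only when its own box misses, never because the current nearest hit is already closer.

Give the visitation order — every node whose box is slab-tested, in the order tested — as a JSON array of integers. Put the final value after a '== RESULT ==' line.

Walk:
N0 x:[-4,36] y:[-2,37] z:[-9,31] -> hit [-2,31], descend [6, 10, 15, 21]
  N6 x:[22,36] y:[5,24] z:[19,31] -> hit [22,24], descend [17, 18, 19]
    N17 x:[35,36] y:[5,11] z:[19,21] -> miss, prune
    N18 x:[24,27] y:[21,24] z:[19,24] -> hit [24,24] leaf, test {P2@t=24}
    N19 x:[22,26] y:[15,21] z:[29,31] -> miss, prune
  N10 x:[18,29] y:[5,37] z:[-9,16] -> miss, prune
  N15 x:[-1,14] y:[5,36] z:[4,19] -> hit [5,14], descend [1, 12, 20, 22]
    N1 x:[8,9] y:[5,10] z:[10,15] -> miss, prune
    N12 x:[13,14] y:[25,29] z:[16,19] -> miss, prune
    N20 x:[0,4] y:[17,18] z:[4,5] -> miss, prune
    N22 x:[-1,3] y:[33,36] z:[12,13] -> miss, prune
  N21 x:[-4,10] y:[-2,14] z:[23,31] -> miss, prune

Visited [0, 6, 17, 18, 19, 10, 15, 1, 12, 20, 22, 21]. Tests: 12 box, 1 leaf. Nearest: P2.

== RESULT ==
[0, 6, 17, 18, 19, 10, 15, 1, 12, 20, 22, 21]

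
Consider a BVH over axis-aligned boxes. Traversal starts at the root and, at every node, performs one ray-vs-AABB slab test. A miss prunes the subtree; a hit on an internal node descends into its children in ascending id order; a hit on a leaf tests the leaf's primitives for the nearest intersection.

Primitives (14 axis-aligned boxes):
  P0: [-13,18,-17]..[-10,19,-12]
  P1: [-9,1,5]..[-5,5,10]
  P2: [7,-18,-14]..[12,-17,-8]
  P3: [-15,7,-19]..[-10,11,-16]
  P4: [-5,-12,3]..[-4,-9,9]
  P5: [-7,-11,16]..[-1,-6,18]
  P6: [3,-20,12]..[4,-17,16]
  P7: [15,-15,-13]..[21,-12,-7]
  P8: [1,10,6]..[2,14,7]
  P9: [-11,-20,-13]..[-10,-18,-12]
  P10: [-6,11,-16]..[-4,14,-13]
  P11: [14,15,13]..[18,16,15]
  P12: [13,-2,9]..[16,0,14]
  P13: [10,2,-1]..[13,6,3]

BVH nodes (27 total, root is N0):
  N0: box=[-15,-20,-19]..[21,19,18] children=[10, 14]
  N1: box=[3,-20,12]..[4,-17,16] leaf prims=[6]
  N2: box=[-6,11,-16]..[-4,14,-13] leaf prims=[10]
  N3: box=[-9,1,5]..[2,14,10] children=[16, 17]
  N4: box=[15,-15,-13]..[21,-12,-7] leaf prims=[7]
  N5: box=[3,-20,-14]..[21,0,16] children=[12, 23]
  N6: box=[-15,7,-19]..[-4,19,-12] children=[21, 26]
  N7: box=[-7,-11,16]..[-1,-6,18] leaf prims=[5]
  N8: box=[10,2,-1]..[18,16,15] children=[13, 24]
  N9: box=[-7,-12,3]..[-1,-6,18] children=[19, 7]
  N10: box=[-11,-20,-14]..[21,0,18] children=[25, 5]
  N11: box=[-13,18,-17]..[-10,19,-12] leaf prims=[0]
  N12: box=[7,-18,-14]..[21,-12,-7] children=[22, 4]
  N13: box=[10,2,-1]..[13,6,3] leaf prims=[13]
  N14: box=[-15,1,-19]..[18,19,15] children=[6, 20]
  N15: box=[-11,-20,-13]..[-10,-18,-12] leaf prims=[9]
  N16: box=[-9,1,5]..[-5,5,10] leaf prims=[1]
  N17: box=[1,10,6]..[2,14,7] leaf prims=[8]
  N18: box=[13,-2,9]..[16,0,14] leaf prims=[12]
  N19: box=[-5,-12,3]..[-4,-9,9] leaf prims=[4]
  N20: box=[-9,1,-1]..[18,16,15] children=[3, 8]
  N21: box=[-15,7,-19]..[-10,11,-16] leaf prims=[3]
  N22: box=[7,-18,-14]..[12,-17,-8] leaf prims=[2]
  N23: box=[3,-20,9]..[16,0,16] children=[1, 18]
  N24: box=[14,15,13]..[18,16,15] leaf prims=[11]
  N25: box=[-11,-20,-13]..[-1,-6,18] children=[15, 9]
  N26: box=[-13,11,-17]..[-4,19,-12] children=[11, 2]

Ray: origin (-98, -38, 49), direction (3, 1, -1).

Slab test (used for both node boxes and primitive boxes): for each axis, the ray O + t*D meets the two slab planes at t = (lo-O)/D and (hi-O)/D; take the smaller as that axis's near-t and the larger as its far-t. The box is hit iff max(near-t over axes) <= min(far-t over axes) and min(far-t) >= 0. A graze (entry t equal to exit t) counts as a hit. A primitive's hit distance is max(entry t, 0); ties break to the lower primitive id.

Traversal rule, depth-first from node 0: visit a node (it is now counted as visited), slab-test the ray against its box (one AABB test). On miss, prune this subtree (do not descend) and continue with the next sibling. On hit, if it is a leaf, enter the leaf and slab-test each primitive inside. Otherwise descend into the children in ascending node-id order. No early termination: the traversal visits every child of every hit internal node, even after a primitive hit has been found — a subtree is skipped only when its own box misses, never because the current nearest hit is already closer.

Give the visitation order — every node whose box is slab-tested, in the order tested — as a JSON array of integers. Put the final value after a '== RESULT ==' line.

Traverse from the root:
N0 x:[83/3,119/3] y:[18,57] z:[31,68] -> hit [31,119/3], descend [10, 14]
  N10 x:[29,119/3] y:[18,38] z:[31,63] -> hit [31,38], descend [5, 25]
    N5 x:[101/3,119/3] y:[18,38] z:[33,63] -> hit [101/3,38], descend [12, 23]
      N12 x:[35,119/3] y:[20,26] z:[56,63] -> miss, prune
      N23 x:[101/3,38] y:[18,38] z:[33,40] -> hit [101/3,38], descend [1, 18]
        N1 x:[101/3,34] y:[18,21] z:[33,37] -> miss, prune
        N18 x:[37,38] y:[36,38] z:[35,40] -> hit [37,38] leaf, test {P12@t=37}
    N25 x:[29,97/3] y:[18,32] z:[31,62] -> hit [31,32], descend [9, 15]
      N9 x:[91/3,97/3] y:[26,32] z:[31,46] -> hit [31,32], descend [7, 19]
        N7 x:[91/3,97/3] y:[27,32] z:[31,33] -> hit [31,32] leaf, test {P5@t=31}
        N19 x:[31,94/3] y:[26,29] z:[40,46] -> miss, prune
      N15 x:[29,88/3] y:[18,20] z:[61,62] -> miss, prune
  N14 x:[83/3,116/3] y:[39,57] z:[34,68] -> miss, prune

13 AABB tests over nodes [0, 10, 5, 12, 23, 1, 18, 25, 9, 7, 19, 15, 14]; 2 leaves entered; closest P5.

== RESULT ==
[0, 10, 5, 12, 23, 1, 18, 25, 9, 7, 19, 15, 14]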